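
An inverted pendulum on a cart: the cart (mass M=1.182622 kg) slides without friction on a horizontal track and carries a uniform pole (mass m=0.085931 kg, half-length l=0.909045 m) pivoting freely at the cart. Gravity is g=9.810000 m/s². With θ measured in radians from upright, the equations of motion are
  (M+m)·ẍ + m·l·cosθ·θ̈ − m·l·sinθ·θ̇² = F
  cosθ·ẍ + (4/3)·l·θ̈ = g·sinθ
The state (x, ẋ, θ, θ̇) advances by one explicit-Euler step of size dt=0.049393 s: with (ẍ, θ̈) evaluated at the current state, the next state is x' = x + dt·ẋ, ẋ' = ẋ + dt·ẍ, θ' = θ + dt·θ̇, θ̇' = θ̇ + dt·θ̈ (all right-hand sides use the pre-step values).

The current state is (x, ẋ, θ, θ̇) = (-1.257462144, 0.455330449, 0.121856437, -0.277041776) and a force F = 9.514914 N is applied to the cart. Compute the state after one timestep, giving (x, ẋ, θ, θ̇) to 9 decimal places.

(-1.234972007, 0.842231942, 0.108172513, -0.545290499)

sinθ=0.121555087, cosθ=0.992584687
temp = (F + m·l·θ̇²·sinθ)/(M+m) = (9.514914 + 0.000728784)/1.268553 = 7.501178732
θ̈ = (g·sinθ − cosθ·temp)/(l·(4/3 − m·cos²θ/(M+m))) = -5.430905664
ẍ = temp − m·l·θ̈·cosθ/(M+m) = 7.833123984
Euler: x'=-1.257462144+0.049393·0.455330449=-1.234972007, ẋ'=0.455330449+0.049393·7.833123984=0.842231942
       θ'=0.121856437+0.049393·-0.277041776=0.108172513, θ̇'=-0.277041776+0.049393·-5.430905664=-0.545290499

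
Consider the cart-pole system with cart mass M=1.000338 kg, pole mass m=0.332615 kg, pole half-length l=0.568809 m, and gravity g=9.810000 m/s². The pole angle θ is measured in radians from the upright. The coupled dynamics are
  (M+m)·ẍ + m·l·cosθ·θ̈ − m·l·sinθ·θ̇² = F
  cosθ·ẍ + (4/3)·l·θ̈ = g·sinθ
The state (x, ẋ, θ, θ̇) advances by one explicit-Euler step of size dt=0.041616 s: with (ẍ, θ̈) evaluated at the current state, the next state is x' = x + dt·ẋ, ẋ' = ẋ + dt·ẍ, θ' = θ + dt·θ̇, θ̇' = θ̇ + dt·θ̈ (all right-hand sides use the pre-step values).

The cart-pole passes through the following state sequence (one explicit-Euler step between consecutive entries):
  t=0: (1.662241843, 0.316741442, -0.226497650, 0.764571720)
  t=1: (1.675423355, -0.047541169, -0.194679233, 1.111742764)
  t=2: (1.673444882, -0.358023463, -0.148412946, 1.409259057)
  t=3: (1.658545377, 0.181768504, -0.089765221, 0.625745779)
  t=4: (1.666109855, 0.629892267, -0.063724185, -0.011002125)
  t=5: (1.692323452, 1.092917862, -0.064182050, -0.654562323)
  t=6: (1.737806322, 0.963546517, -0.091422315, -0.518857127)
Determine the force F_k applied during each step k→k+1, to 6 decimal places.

step 0→1:
  ẍ = (ẋ'−ẋ)/dt = (-0.047541169−0.316741442)/0.041616 = -8.753427
  θ̈ = (θ̇'−θ̇)/dt = (1.111742764−0.764571720)/0.041616 = 8.342249
  sinθ=-0.224566, cosθ=0.974459
  F = (M+m)·ẍ + m·l·cosθ·θ̈ − m·l·sinθ·θ̇² = -11.667907 + 1.537995 − -0.024836 = -10.105075
step 1→2:
  ẍ = (ẋ'−ẋ)/dt = (-0.358023463−-0.047541169)/0.041616 = -7.460647
  θ̈ = (θ̇'−θ̇)/dt = (1.409259057−1.111742764)/0.041616 = 7.149084
  sinθ=-0.193452, cosθ=0.981110
  F = (M+m)·ẍ + m·l·cosθ·θ̈ − m·l·sinθ·θ̇² = -9.944692 + 1.327016 − -0.045237 = -8.572439
step 2→3:
  ẍ = (ẋ'−ẋ)/dt = (0.181768504−-0.358023463)/0.041616 = 12.970780
  θ̈ = (θ̇'−θ̇)/dt = (0.625745779−1.409259057)/0.041616 = -18.827213
  sinθ=-0.147869, cosθ=0.989007
  F = (M+m)·ẍ + m·l·cosθ·θ̈ − m·l·sinθ·θ̇² = 17.289440 + -3.522846 − -0.055561 = 13.822154
step 3→4:
  ẍ = (ẋ'−ẋ)/dt = (0.629892267−0.181768504)/0.041616 = 10.768064
  θ̈ = (θ̇'−θ̇)/dt = (-0.011002125−0.625745779)/0.041616 = -15.300555
  sinθ=-0.089645, cosθ=0.995974
  F = (M+m)·ẍ + m·l·cosθ·θ̈ − m·l·sinθ·θ̇² = 14.353324 + -2.883125 − -0.006641 = 11.476840
step 4→5:
  ẍ = (ẋ'−ẋ)/dt = (1.092917862−0.629892267)/0.041616 = 11.126144
  θ̈ = (θ̇'−θ̇)/dt = (-0.654562323−-0.011002125)/0.041616 = -15.464249
  sinθ=-0.063681, cosθ=0.997970
  F = (M+m)·ẍ + m·l·cosθ·θ̈ − m·l·sinθ·θ̇² = 14.830627 + -2.919811 − -0.000001 = 11.910817
step 5→6:
  ẍ = (ẋ'−ẋ)/dt = (0.963546517−1.092917862)/0.041616 = -3.108692
  θ̈ = (θ̇'−θ̇)/dt = (-0.518857127−-0.654562323)/0.041616 = 3.260890
  sinθ=-0.064138, cosθ=0.997941
  F = (M+m)·ẍ + m·l·cosθ·θ̈ − m·l·sinθ·θ̇² = -4.143741 + 0.615672 − -0.005199 = -3.522870

F_0 = -10.105075 N
F_1 = -8.572439 N
F_2 = 13.822154 N
F_3 = 11.476840 N
F_4 = 11.910817 N
F_5 = -3.522870 N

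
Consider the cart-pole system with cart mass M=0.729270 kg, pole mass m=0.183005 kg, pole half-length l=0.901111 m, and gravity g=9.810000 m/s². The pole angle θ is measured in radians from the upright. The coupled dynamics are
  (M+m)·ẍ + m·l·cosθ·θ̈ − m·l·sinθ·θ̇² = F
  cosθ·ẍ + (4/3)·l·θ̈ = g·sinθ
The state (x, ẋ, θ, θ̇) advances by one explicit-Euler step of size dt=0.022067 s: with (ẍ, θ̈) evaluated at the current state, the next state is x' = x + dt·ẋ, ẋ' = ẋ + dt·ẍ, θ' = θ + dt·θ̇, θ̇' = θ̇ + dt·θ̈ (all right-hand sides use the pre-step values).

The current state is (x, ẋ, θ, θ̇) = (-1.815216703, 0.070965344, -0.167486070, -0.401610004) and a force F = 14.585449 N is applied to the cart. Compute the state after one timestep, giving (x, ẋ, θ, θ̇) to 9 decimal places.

(-1.813650711, 0.490364672, -0.176348398, -0.775829977)

sinθ=-0.166704126, cosθ=0.986006965
temp = (F + m·l·θ̇²·sinθ)/(M+m) = (14.585449 + -0.004434010)/0.912275 = 15.983135557
θ̈ = (g·sinθ − cosθ·temp)/(l·(4/3 − m·cos²θ/(M+m))) = -16.958352889
ẍ = temp − m·l·θ̈·cosθ/(M+m) = 19.005724742
Euler: x'=-1.815216703+0.022067·0.070965344=-1.813650711, ẋ'=0.070965344+0.022067·19.005724742=0.490364672
       θ'=-0.167486070+0.022067·-0.401610004=-0.176348398, θ̇'=-0.401610004+0.022067·-16.958352889=-0.775829977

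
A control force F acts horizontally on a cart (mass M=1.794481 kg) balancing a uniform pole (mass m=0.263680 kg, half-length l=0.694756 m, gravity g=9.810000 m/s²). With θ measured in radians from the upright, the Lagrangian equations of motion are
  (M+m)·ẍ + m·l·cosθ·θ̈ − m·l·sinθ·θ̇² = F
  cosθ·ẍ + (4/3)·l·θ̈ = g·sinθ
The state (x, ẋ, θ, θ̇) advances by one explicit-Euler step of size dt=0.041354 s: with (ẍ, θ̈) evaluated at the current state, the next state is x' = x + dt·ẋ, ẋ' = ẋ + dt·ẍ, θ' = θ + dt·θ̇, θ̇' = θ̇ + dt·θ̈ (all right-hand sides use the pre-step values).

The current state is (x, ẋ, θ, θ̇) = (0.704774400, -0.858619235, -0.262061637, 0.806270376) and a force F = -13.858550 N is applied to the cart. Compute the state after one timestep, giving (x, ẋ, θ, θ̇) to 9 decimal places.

(0.669267060, -1.154458895, -0.228719132, 1.001271820)

sinθ=-0.259072349, cosθ=0.965857918
temp = (F + m·l·θ̇²·sinθ)/(M+m) = (-13.858550 + -0.030852614)/2.058161 = -6.748452922
θ̈ = (g·sinθ − cosθ·temp)/(l·(4/3 − m·cos²θ/(M+m))) = 4.715419156
ẍ = temp − m·l·θ̈·cosθ/(M+m) = -7.153834211
Euler: x'=0.704774400+0.041354·-0.858619235=0.669267060, ẋ'=-0.858619235+0.041354·-7.153834211=-1.154458895
       θ'=-0.262061637+0.041354·0.806270376=-0.228719132, θ̇'=0.806270376+0.041354·4.715419156=1.001271820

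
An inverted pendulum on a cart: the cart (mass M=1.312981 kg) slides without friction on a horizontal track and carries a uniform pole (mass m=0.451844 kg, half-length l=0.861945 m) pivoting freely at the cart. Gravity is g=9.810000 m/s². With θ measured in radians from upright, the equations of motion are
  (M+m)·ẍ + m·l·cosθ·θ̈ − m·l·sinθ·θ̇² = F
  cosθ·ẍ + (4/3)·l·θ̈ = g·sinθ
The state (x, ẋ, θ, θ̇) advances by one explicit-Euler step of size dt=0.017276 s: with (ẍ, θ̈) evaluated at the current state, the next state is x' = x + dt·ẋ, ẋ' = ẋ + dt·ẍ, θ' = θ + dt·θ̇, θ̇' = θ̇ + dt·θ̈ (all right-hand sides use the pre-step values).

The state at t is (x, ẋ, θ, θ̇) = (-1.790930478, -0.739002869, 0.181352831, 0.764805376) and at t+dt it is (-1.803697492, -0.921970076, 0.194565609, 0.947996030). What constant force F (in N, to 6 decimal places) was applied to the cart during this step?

F = -14.669986 N

ẍ = (ẋ'−ẋ)/dt = (-0.921970076−-0.739002869)/0.017276 = -10.590832
θ̈ = (θ̇'−θ̇)/dt = (0.947996030−0.764805376)/0.017276 = 10.603766
sinθ=0.180360, cosθ=0.983601
F = (M+m)·ẍ + m·l·cosθ·θ̈ − m·l·sinθ·θ̇² = -18.690964 + 4.062066 − 0.041088 = -14.669986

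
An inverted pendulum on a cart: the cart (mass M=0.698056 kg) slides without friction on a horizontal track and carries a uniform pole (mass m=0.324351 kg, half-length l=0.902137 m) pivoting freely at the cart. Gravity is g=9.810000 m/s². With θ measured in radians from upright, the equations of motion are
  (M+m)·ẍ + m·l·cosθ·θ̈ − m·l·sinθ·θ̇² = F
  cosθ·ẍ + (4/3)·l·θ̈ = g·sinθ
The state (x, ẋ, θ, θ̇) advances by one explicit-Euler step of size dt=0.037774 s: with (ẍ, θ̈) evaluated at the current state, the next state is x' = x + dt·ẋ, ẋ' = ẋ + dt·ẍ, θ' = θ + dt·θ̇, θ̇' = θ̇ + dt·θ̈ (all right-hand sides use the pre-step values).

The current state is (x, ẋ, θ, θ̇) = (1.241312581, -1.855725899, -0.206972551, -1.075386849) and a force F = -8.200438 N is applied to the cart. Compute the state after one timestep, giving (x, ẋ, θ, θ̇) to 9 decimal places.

sinθ=-0.205498010, cosθ=0.978657533
temp = (F + m·l·θ̇²·sinθ)/(M+m) = (-8.200438 + -0.069538417)/1.022407 = -8.088732195
θ̈ = (g·sinθ − cosθ·temp)/(l·(4/3 − m·cos²θ/(M+m))) = 6.352875483
ẍ = temp − m·l·θ̈·cosθ/(M+m) = -9.868097052
Euler: x'=1.241312581+0.037774·-1.855725899=1.171214391, ẋ'=-1.855725899+0.037774·-9.868097052=-2.228483397
       θ'=-0.206972551+0.037774·-1.075386849=-0.247594214, θ̇'=-1.075386849+0.037774·6.352875483=-0.835413331

(1.171214391, -2.228483397, -0.247594214, -0.835413331)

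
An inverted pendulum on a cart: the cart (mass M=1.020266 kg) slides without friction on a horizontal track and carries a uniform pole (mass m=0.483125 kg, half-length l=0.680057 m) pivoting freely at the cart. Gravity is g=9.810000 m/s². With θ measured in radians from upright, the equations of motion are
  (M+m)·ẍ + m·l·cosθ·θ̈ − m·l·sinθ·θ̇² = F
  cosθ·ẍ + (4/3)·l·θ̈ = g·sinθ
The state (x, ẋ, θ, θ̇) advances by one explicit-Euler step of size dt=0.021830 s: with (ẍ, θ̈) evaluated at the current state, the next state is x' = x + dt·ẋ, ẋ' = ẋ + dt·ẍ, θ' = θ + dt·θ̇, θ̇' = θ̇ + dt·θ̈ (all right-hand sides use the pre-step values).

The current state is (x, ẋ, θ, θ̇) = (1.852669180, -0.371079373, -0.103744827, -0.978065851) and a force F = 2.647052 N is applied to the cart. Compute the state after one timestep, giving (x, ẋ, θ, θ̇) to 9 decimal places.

(1.844568517, -0.314248774, -0.125096005, -1.064862693)

sinθ=-0.103558826, cosθ=0.994623330
temp = (F + m·l·θ̇²·sinθ)/(M+m) = (2.647052 + -0.032548287)/1.503391 = 1.739071015
θ̈ = (g·sinθ − cosθ·temp)/(l·(4/3 − m·cos²θ/(M+m))) = -3.976034920
ẍ = temp − m·l·θ̈·cosθ/(M+m) = 2.603325641
Euler: x'=1.852669180+0.021830·-0.371079373=1.844568517, ẋ'=-0.371079373+0.021830·2.603325641=-0.314248774
       θ'=-0.103744827+0.021830·-0.978065851=-0.125096005, θ̇'=-0.978065851+0.021830·-3.976034920=-1.064862693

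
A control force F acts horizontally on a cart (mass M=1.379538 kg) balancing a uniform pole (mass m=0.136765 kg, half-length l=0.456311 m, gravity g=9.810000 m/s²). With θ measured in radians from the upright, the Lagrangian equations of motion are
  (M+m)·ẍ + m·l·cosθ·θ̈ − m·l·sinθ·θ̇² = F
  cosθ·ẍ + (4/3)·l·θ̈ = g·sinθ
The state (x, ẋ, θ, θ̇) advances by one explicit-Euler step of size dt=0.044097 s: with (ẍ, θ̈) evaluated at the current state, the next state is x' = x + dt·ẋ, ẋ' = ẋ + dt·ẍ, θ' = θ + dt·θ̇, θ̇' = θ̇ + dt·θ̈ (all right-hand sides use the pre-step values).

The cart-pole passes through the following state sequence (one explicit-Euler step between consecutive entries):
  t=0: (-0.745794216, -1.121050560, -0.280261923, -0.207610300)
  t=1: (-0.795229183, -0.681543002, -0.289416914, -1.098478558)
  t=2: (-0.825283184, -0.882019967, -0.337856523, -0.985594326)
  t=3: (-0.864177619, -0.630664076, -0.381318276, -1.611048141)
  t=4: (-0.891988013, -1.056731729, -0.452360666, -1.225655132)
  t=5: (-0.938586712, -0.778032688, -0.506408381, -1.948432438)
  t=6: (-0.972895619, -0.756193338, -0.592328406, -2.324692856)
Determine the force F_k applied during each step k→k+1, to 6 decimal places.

step 0→1:
  ẍ = (ẋ'−ẋ)/dt = (-0.681543002−-1.121050560)/0.044097 = 9.966836
  θ̈ = (θ̇'−θ̇)/dt = (-1.098478558−-0.207610300)/0.044097 = -20.202469
  sinθ=-0.276607, cosθ=0.960983
  F = (M+m)·ẍ + m·l·cosθ·θ̈ − m·l·sinθ·θ̇² = 15.112743 + -1.211591 − -0.000744 = 13.901896
step 1→2:
  ẍ = (ẋ'−ẋ)/dt = (-0.882019967−-0.681543002)/0.044097 = -4.546272
  θ̈ = (θ̇'−θ̇)/dt = (-0.985594326−-1.098478558)/0.044097 = 2.559907
  sinθ=-0.285393, cosθ=0.958410
  F = (M+m)·ẍ + m·l·cosθ·θ̈ − m·l·sinθ·θ̇² = -6.893526 + 0.153113 − -0.021491 = -6.718922
step 2→3:
  ẍ = (ẋ'−ẋ)/dt = (-0.630664076−-0.882019967)/0.044097 = 5.700068
  θ̈ = (θ̇'−θ̇)/dt = (-1.611048141−-0.985594326)/0.044097 = -14.183591
  sinθ=-0.331466, cosθ=0.943467
  F = (M+m)·ẍ + m·l·cosθ·θ̈ − m·l·sinθ·θ̇² = 8.643030 + -0.835120 − -0.020094 = 7.828004
step 3→4:
  ẍ = (ẋ'−ẋ)/dt = (-1.056731729−-0.630664076)/0.044097 = -9.662055
  θ̈ = (θ̇'−θ̇)/dt = (-1.225655132−-1.611048141)/0.044097 = 8.739665
  sinθ=-0.372144, cosθ=0.928175
  F = (M+m)·ẍ + m·l·cosθ·θ̈ − m·l·sinθ·θ̇² = -14.650603 + 0.506245 − -0.060279 = -14.084080
step 4→5:
  ẍ = (ẋ'−ẋ)/dt = (-0.778032688−-1.056731729)/0.044097 = 6.320136
  θ̈ = (θ̇'−θ̇)/dt = (-1.948432438−-1.225655132)/0.044097 = -16.390623
  sinθ=-0.437090, cosθ=0.899418
  F = (M+m)·ẍ + m·l·cosθ·θ̈ − m·l·sinθ·θ̇² = 9.583241 + -0.920011 − -0.040977 = 8.704208
step 5→6:
  ẍ = (ẋ'−ẋ)/dt = (-0.756193338−-0.778032688)/0.044097 = 0.495257
  θ̈ = (θ̇'−θ̇)/dt = (-2.324692856−-1.948432438)/0.044097 = -8.532563
  sinθ=-0.485040, cosθ=0.874492
  F = (M+m)·ẍ + m·l·cosθ·θ̈ − m·l·sinθ·θ̇² = 0.750960 + -0.465663 − -0.114917 = 0.400214

F_0 = 13.901896 N
F_1 = -6.718922 N
F_2 = 7.828004 N
F_3 = -14.084080 N
F_4 = 8.704208 N
F_5 = 0.400214 N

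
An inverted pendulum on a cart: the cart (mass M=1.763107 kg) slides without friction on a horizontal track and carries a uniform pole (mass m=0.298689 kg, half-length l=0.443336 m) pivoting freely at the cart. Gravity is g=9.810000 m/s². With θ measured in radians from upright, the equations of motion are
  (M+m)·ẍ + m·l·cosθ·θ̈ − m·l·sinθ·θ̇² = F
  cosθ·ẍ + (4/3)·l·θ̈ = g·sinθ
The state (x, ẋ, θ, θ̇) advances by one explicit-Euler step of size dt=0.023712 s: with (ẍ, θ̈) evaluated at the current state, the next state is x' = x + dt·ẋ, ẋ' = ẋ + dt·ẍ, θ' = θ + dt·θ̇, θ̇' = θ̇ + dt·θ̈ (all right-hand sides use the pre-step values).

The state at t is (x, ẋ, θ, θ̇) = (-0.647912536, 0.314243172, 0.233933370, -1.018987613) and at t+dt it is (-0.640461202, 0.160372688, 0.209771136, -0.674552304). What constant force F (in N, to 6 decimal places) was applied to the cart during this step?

F = -11.540049 N

ẍ = (ẋ'−ẋ)/dt = (0.160372688−0.314243172)/0.023712 = -6.489140
θ̈ = (θ̇'−θ̇)/dt = (-0.674552304−-1.018987613)/0.023712 = 14.525781
sinθ=0.231806, cosθ=0.972762
F = (M+m)·ẍ + m·l·cosθ·θ̈ − m·l·sinθ·θ̇² = -13.379283 + 1.871106 − 0.031872 = -11.540049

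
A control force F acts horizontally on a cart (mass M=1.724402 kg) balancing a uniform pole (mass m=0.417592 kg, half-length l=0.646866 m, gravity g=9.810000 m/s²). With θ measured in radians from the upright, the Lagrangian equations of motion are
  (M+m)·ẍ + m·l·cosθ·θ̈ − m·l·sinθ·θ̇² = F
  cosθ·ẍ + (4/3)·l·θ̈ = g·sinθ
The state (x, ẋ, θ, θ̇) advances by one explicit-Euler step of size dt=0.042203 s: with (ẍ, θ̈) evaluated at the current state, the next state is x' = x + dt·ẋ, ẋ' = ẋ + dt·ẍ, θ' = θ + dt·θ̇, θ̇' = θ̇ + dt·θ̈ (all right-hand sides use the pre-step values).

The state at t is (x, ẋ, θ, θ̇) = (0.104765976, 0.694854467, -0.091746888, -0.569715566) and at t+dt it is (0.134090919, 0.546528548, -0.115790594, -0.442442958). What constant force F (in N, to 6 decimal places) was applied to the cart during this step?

F = -6.708982 N

ẍ = (ẋ'−ẋ)/dt = (0.546528548−0.694854467)/0.042203 = -3.514582
θ̈ = (θ̇'−θ̇)/dt = (-0.442442958−-0.569715566)/0.042203 = 3.015724
sinθ=-0.091618, cosθ=0.995794
F = (M+m)·ẍ + m·l·cosθ·θ̈ − m·l·sinθ·θ̇² = -7.528214 + 0.811200 − -0.008033 = -6.708982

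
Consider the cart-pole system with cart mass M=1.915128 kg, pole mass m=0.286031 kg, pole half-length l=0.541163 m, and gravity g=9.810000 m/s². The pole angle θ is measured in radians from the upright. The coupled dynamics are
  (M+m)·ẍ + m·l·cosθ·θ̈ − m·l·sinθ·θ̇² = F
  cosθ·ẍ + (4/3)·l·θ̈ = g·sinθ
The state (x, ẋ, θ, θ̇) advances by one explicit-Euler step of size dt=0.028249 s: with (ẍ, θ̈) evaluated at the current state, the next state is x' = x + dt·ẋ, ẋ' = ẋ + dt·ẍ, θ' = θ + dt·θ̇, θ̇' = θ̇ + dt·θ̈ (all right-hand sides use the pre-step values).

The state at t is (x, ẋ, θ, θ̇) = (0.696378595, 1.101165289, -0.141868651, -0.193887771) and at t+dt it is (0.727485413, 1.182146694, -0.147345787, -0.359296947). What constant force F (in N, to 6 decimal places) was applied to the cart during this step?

F = 5.413637 N

ẍ = (ẋ'−ẋ)/dt = (1.182146694−1.101165289)/0.028249 = 2.866700
θ̈ = (θ̇'−θ̇)/dt = (-0.359296947−-0.193887771)/0.028249 = -5.855399
sinθ=-0.141393, cosθ=0.989954
F = (M+m)·ẍ + m·l·cosθ·θ̈ − m·l·sinθ·θ̇² = 6.310062 + -0.897248 − -0.000823 = 5.413637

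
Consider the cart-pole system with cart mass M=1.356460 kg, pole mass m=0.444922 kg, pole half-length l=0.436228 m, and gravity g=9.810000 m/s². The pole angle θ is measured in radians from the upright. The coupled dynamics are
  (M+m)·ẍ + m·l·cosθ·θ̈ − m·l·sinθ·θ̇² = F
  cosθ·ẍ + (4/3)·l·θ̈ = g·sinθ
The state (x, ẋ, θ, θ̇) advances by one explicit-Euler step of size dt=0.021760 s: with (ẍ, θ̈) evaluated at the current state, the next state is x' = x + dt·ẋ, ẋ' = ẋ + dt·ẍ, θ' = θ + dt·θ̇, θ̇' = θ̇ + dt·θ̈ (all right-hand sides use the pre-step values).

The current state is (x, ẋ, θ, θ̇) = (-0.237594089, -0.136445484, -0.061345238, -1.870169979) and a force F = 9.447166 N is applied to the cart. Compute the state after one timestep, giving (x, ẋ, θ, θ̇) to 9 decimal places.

sinθ=-0.061306769, cosθ=0.998118971
temp = (F + m·l·θ̇²·sinθ)/(M+m) = (9.447166 + -0.041616736)/1.801382 = 5.221296352
θ̈ = (g·sinθ − cosθ·temp)/(l·(4/3 − m·cos²θ/(M+m))) = -12.255767995
ẍ = temp − m·l·θ̈·cosθ/(M+m) = 6.539293411
Euler: x'=-0.237594089+0.021760·-0.136445484=-0.240563143, ẋ'=-0.136445484+0.021760·6.539293411=0.005849541
       θ'=-0.061345238+0.021760·-1.870169979=-0.102040137, θ̇'=-1.870169979+0.021760·-12.255767995=-2.136855491

(-0.240563143, 0.005849541, -0.102040137, -2.136855491)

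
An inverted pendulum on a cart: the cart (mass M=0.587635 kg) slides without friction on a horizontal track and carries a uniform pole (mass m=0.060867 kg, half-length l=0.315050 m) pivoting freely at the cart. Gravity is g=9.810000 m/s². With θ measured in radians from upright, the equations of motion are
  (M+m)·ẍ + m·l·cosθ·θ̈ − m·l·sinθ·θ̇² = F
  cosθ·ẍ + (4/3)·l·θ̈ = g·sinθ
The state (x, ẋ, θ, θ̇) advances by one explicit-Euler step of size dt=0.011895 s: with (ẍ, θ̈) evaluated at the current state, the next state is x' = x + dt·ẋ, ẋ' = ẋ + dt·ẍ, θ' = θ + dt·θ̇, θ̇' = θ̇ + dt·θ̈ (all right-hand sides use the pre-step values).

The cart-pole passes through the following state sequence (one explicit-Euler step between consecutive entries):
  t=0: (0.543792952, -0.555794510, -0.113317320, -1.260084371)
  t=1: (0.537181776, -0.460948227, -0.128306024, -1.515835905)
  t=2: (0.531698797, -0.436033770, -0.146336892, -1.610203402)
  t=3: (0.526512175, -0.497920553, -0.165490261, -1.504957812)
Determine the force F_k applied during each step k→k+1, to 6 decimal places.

step 0→1:
  ẍ = (ẋ'−ẋ)/dt = (-0.460948227−-0.555794510)/0.011895 = 7.973626
  θ̈ = (θ̇'−θ̇)/dt = (-1.515835905−-1.260084371)/0.011895 = -21.500759
  sinθ=-0.113075, cosθ=0.993586
  F = (M+m)·ẍ + m·l·cosθ·θ̈ − m·l·sinθ·θ̇² = 5.170913 + -0.409657 − -0.003443 = 4.764698
step 1→2:
  ẍ = (ẋ'−ẋ)/dt = (-0.436033770−-0.460948227)/0.011895 = 2.094532
  θ̈ = (θ̇'−θ̇)/dt = (-1.610203402−-1.515835905)/0.011895 = -7.933375
  sinθ=-0.127954, cosθ=0.991780
  F = (M+m)·ẍ + m·l·cosθ·θ̈ − m·l·sinθ·θ̇² = 1.358308 + -0.150881 − -0.005638 = 1.213065
step 2→3:
  ẍ = (ẋ'−ẋ)/dt = (-0.497920553−-0.436033770)/0.011895 = -5.202756
  θ̈ = (θ̇'−θ̇)/dt = (-1.504957812−-1.610203402)/0.011895 = 8.847885
  sinθ=-0.145815, cosθ=0.989312
  F = (M+m)·ẍ + m·l·cosθ·θ̈ − m·l·sinθ·θ̇² = -3.373998 + 0.167855 − -0.007250 = -3.198893

F_0 = 4.764698 N
F_1 = 1.213065 N
F_2 = -3.198893 N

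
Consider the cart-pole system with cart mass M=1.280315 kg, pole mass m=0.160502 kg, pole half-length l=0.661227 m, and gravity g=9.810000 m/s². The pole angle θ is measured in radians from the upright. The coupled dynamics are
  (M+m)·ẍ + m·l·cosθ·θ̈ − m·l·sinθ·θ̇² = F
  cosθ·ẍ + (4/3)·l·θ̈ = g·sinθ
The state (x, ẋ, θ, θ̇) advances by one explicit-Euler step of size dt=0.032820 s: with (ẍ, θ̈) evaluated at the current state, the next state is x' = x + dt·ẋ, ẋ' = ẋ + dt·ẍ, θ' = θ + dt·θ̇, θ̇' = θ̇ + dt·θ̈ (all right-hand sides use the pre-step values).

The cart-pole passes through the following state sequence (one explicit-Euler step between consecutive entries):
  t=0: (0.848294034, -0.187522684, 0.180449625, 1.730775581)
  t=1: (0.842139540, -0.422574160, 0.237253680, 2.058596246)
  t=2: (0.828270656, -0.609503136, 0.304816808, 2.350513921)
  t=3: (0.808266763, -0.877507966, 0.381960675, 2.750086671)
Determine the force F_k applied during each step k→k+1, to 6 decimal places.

step 0→1:
  ẍ = (ẋ'−ẋ)/dt = (-0.422574160−-0.187522684)/0.032820 = -7.161837
  θ̈ = (θ̇'−θ̇)/dt = (2.058596246−1.730775581)/0.032820 = 9.988442
  sinθ=0.179472, cosθ=0.983763
  F = (M+m)·ẍ + m·l·cosθ·θ̈ − m·l·sinθ·θ̇² = -10.318896 + 1.042844 − 0.057057 = -9.333109
step 1→2:
  ẍ = (ẋ'−ẋ)/dt = (-0.609503136−-0.422574160)/0.032820 = -5.695581
  θ̈ = (θ̇'−θ̇)/dt = (2.350513921−2.058596246)/0.032820 = 8.894506
  sinθ=0.235034, cosθ=0.971987
  F = (M+m)·ẍ + m·l·cosθ·θ̈ − m·l·sinθ·θ̇² = -8.206290 + 0.917515 − 0.105707 = -7.394482
step 2→3:
  ẍ = (ẋ'−ẋ)/dt = (-0.877507966−-0.609503136)/0.032820 = -8.165900
  θ̈ = (θ̇'−θ̇)/dt = (2.750086671−2.350513921)/0.032820 = 12.174672
  sinθ=0.300118, cosθ=0.953902
  F = (M+m)·ẍ + m·l·cosθ·θ̈ − m·l·sinθ·θ̇² = -11.765567 + 1.232515 − 0.175974 = -10.709027

F_0 = -9.333109 N
F_1 = -7.394482 N
F_2 = -10.709027 N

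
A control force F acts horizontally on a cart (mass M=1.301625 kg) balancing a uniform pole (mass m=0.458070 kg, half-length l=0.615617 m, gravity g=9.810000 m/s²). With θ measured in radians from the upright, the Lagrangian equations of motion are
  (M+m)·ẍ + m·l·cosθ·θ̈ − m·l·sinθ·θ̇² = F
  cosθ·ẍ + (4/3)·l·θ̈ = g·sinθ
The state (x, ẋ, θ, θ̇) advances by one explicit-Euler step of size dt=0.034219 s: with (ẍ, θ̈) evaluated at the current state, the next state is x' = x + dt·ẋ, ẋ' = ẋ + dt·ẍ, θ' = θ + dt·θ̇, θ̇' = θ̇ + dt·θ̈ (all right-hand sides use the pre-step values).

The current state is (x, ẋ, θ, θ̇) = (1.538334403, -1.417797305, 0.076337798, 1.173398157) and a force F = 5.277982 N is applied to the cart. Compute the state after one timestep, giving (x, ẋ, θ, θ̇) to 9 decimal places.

(1.489818797, -1.295911719, 0.116490310, 1.056527863)

sinθ=0.076263677, cosθ=0.997087685
temp = (F + m·l·θ̇²·sinθ)/(M+m) = (5.277982 + 0.029610858)/1.759695 = 3.016200454
θ̈ = (g·sinθ − cosθ·temp)/(l·(4/3 − m·cos²θ/(M+m))) = -3.415362630
ẍ = temp − m·l·θ̈·cosθ/(M+m) = 3.561927187
Euler: x'=1.538334403+0.034219·-1.417797305=1.489818797, ẋ'=-1.417797305+0.034219·3.561927187=-1.295911719
       θ'=0.076337798+0.034219·1.173398157=0.116490310, θ̇'=1.173398157+0.034219·-3.415362630=1.056527863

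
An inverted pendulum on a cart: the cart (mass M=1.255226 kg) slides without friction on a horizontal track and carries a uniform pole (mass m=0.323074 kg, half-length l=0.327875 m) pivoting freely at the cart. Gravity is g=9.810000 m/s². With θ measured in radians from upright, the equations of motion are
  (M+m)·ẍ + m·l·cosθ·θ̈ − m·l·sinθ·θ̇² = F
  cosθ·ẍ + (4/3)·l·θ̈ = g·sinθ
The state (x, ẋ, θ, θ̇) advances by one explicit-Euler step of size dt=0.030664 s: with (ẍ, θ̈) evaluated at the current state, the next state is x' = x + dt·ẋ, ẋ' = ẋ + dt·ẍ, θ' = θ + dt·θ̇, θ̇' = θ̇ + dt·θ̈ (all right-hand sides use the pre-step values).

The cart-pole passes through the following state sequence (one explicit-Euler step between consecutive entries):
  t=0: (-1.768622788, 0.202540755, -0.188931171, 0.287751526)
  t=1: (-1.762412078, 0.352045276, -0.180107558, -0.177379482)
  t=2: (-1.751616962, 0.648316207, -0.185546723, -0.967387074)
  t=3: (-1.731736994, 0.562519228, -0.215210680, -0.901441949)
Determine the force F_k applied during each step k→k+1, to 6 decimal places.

F_0 = 6.118572 N
F_1 = 12.564979 N
F_2 = -4.173854 N

step 0→1:
  ẍ = (ẋ'−ẋ)/dt = (0.352045276−0.202540755)/0.030664 = 4.875571
  θ̈ = (θ̇'−θ̇)/dt = (-0.177379482−0.287751526)/0.030664 = -15.168634
  sinθ=-0.187809, cosθ=0.982206
  F = (M+m)·ẍ + m·l·cosθ·θ̈ − m·l·sinθ·θ̇² = 7.695114 + -1.578190 − -0.001647 = 6.118572
step 1→2:
  ẍ = (ẋ'−ẋ)/dt = (0.648316207−0.352045276)/0.030664 = 9.661849
  θ̈ = (θ̇'−θ̇)/dt = (-0.967387074−-0.177379482)/0.030664 = -25.763357
  sinθ=-0.179135, cosθ=0.983824
  F = (M+m)·ẍ + m·l·cosθ·θ̈ − m·l·sinθ·θ̇² = 15.249296 + -2.684914 − -0.000597 = 12.564979
step 2→3:
  ẍ = (ẋ'−ẋ)/dt = (0.562519228−0.648316207)/0.030664 = -2.797971
  θ̈ = (θ̇'−θ̇)/dt = (-0.901441949−-0.967387074)/0.030664 = 2.150571
  sinθ=-0.184484, cosθ=0.982836
  F = (M+m)·ẍ + m·l·cosθ·θ̈ − m·l·sinθ·θ̇² = -4.416037 + 0.223895 − -0.018288 = -4.173854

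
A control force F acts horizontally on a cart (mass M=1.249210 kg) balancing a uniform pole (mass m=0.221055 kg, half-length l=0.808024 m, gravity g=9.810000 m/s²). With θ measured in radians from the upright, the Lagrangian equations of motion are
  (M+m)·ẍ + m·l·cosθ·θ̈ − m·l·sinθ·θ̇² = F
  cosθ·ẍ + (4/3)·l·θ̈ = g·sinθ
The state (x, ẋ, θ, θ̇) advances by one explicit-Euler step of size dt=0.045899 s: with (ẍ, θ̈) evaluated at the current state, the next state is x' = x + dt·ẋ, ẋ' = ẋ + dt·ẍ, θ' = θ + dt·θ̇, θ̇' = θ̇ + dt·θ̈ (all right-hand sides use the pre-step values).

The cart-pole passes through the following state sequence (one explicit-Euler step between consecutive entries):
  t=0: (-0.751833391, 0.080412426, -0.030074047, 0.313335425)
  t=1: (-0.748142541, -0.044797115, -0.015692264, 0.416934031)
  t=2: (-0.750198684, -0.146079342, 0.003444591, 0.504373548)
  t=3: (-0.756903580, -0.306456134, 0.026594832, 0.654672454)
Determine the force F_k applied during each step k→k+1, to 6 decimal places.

step 0→1:
  ẍ = (ẋ'−ẋ)/dt = (-0.044797115−0.080412426)/0.045899 = -2.727936
  θ̈ = (θ̇'−θ̇)/dt = (0.416934031−0.313335425)/0.045899 = 2.257099
  sinθ=-0.030070, cosθ=0.999548
  F = (M+m)·ẍ + m·l·cosθ·θ̈ − m·l·sinθ·θ̇² = -4.010789 + 0.402976 − -0.000527 = -3.607286
step 1→2:
  ẍ = (ẋ'−ẋ)/dt = (-0.146079342−-0.044797115)/0.045899 = -2.206633
  θ̈ = (θ̇'−θ̇)/dt = (0.504373548−0.416934031)/0.045899 = 1.905042
  sinθ=-0.015692, cosθ=0.999877
  F = (M+m)·ẍ + m·l·cosθ·θ̈ − m·l·sinθ·θ̇² = -3.244335 + 0.340232 − -0.000487 = -2.903615
step 2→3:
  ẍ = (ẋ'−ẋ)/dt = (-0.306456134−-0.146079342)/0.045899 = -3.494124
  θ̈ = (θ̇'−θ̇)/dt = (0.654672454−0.504373548)/0.045899 = 3.274557
  sinθ=0.003445, cosθ=0.999994
  F = (M+m)·ẍ + m·l·cosθ·θ̈ − m·l·sinθ·θ̇² = -5.137288 + 0.584891 − 0.000157 = -4.552554

F_0 = -3.607286 N
F_1 = -2.903615 N
F_2 = -4.552554 N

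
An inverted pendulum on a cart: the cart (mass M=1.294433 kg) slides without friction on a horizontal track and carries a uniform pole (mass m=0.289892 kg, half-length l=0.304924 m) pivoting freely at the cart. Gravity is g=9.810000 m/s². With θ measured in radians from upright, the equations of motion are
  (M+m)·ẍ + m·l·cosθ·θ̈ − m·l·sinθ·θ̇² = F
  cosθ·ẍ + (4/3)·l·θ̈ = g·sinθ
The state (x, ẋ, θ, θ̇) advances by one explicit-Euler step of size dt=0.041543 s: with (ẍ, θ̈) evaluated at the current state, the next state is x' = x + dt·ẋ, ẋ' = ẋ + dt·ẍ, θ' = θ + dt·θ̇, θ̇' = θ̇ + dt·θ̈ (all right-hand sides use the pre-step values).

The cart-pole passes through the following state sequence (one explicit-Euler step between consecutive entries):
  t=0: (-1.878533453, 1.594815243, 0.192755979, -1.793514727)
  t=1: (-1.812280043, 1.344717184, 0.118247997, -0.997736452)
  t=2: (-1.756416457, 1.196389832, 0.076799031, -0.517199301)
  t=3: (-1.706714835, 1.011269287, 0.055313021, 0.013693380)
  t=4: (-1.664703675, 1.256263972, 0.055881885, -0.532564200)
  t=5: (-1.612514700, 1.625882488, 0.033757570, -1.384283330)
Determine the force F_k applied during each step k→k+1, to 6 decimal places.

step 0→1:
  ẍ = (ẋ'−ẋ)/dt = (1.344717184−1.594815243)/0.041543 = -6.020221
  θ̈ = (θ̇'−θ̇)/dt = (-0.997736452−-1.793514727)/0.041543 = 19.155532
  sinθ=0.191565, cosθ=0.981480
  F = (M+m)·ẍ + m·l·cosθ·θ̈ − m·l·sinθ·θ̇² = -9.537987 + 1.661895 − 0.054469 = -7.930562
step 1→2:
  ẍ = (ẋ'−ẋ)/dt = (1.196389832−1.344717184)/0.041543 = -3.570454
  θ̈ = (θ̇'−θ̇)/dt = (-0.517199301−-0.997736452)/0.041543 = 11.567223
  sinθ=0.117973, cosθ=0.993017
  F = (M+m)·ẍ + m·l·cosθ·θ̈ − m·l·sinθ·θ̇² = -5.656759 + 1.015345 − 0.010381 = -4.651795
step 2→3:
  ẍ = (ẋ'−ẋ)/dt = (1.011269287−1.196389832)/0.041543 = -4.456119
  θ̈ = (θ̇'−θ̇)/dt = (0.013693380−-0.517199301)/0.041543 = 12.779353
  sinθ=0.076724, cosθ=0.997052
  F = (M+m)·ẍ + m·l·cosθ·θ̈ − m·l·sinθ·θ̇² = -7.059940 + 1.126302 − 0.001814 = -5.935453
step 3→4:
  ẍ = (ẋ'−ẋ)/dt = (1.256263972−1.011269287)/0.041543 = 5.897376
  θ̈ = (θ̇'−θ̇)/dt = (-0.532564200−0.013693380)/0.041543 = -13.149209
  sinθ=0.055285, cosθ=0.998471
  F = (M+m)·ẍ + m·l·cosθ·θ̈ − m·l·sinθ·θ̇² = 9.343360 + -1.160547 − 0.000001 = 8.182812
step 4→5:
  ẍ = (ẋ'−ẋ)/dt = (1.625882488−1.256263972)/0.041543 = 8.897251
  θ̈ = (θ̇'−θ̇)/dt = (-1.384283330−-0.532564200)/0.041543 = -20.502109
  sinθ=0.055853, cosθ=0.998439
  F = (M+m)·ẍ + m·l·cosθ·θ̈ − m·l·sinθ·θ̇² = 14.096138 + -1.809456 − 0.001400 = 12.285282

F_0 = -7.930562 N
F_1 = -4.651795 N
F_2 = -5.935453 N
F_3 = 8.182812 N
F_4 = 12.285282 N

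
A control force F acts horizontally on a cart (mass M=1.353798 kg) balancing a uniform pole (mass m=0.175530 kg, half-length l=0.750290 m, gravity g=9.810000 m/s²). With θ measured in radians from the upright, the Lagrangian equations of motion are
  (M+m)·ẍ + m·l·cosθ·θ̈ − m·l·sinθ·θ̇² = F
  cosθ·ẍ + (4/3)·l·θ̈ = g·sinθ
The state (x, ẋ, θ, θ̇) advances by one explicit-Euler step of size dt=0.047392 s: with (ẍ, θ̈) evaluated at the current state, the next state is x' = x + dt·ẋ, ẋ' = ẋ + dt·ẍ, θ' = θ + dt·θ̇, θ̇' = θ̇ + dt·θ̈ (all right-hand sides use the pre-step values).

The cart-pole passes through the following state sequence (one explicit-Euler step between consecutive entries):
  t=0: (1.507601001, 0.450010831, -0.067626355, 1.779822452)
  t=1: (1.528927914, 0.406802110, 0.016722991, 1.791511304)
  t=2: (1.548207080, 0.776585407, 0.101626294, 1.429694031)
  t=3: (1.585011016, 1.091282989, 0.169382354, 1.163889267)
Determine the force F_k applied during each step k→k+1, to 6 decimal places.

step 0→1:
  ẍ = (ẋ'−ẋ)/dt = (0.406802110−0.450010831)/0.047392 = -0.911730
  θ̈ = (θ̇'−θ̇)/dt = (1.791511304−1.779822452)/0.047392 = 0.246642
  sinθ=-0.067575, cosθ=0.997714
  F = (M+m)·ẍ + m·l·cosθ·θ̈ − m·l·sinθ·θ̇² = -1.394335 + 0.032408 − -0.028192 = -1.333735
step 1→2:
  ẍ = (ẋ'−ẋ)/dt = (0.776585407−0.406802110)/0.047392 = 7.802652
  θ̈ = (θ̇'−θ̇)/dt = (1.429694031−1.791511304)/0.047392 = -7.634564
  sinθ=0.016722, cosθ=0.999860
  F = (M+m)·ẍ + m·l·cosθ·θ̈ − m·l·sinθ·θ̇² = 11.932815 + -1.005319 − 0.007068 = 10.920427
step 2→3:
  ẍ = (ẋ'−ẋ)/dt = (1.091282989−0.776585407)/0.047392 = 6.640310
  θ̈ = (θ̇'−θ̇)/dt = (1.163889267−1.429694031)/0.047392 = -5.608642
  sinθ=0.101451, cosθ=0.994840
  F = (M+m)·ẍ + m·l·cosθ·θ̈ − m·l·sinθ·θ̇² = 10.155212 + -0.734838 − 0.027310 = 9.393064

F_0 = -1.333735 N
F_1 = 10.920427 N
F_2 = 9.393064 N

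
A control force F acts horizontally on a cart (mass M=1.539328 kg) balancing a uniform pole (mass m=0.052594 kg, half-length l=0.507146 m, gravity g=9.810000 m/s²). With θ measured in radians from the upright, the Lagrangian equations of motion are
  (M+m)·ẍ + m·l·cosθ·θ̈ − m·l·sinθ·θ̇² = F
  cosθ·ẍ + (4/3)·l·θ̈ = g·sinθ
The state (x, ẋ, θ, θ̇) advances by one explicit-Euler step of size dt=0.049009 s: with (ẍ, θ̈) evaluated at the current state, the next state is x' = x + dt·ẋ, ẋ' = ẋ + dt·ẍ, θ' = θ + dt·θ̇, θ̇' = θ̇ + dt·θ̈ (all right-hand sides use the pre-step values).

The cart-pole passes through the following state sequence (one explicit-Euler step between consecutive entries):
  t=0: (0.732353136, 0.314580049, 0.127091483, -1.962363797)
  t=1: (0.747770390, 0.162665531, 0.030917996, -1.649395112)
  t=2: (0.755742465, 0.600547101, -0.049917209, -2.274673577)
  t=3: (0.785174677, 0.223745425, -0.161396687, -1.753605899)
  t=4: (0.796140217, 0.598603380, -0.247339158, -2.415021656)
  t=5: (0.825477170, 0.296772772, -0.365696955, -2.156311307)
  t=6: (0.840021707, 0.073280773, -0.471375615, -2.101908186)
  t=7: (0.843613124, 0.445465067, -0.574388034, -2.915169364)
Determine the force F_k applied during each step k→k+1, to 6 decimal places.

step 0→1:
  ẍ = (ẋ'−ẋ)/dt = (0.162665531−0.314580049)/0.049009 = -3.099727
  θ̈ = (θ̇'−θ̇)/dt = (-1.649395112−-1.962363797)/0.049009 = 6.385943
  sinθ=0.126750, cosθ=0.991935
  F = (M+m)·ẍ + m·l·cosθ·θ̈ − m·l·sinθ·θ̇² = -4.934524 + 0.168957 − 0.013019 = -4.778585
step 1→2:
  ẍ = (ẋ'−ẋ)/dt = (0.600547101−0.162665531)/0.049009 = 8.934718
  θ̈ = (θ̇'−θ̇)/dt = (-2.274673577−-1.649395112)/0.049009 = -12.758442
  sinθ=0.030913, cosθ=0.999522
  F = (M+m)·ẍ + m·l·cosθ·θ̈ − m·l·sinθ·θ̇² = 14.223373 + -0.340141 − 0.002243 = 13.880989
step 2→3:
  ẍ = (ẋ'−ẋ)/dt = (0.223745425−0.600547101)/0.049009 = -7.688418
  θ̈ = (θ̇'−θ̇)/dt = (-1.753605899−-2.274673577)/0.049009 = 10.632081
  sinθ=-0.049896, cosθ=0.998754
  F = (M+m)·ẍ + m·l·cosθ·θ̈ − m·l·sinθ·θ̇² = -12.239362 + 0.283235 − -0.006886 = -11.949241
step 3→4:
  ẍ = (ẋ'−ẋ)/dt = (0.598603380−0.223745425)/0.049009 = 7.648757
  θ̈ = (θ̇'−θ̇)/dt = (-2.415021656−-1.753605899)/0.049009 = -13.495802
  sinθ=-0.160697, cosθ=0.987004
  F = (M+m)·ẍ + m·l·cosθ·θ̈ − m·l·sinθ·θ̇² = 12.176225 + -0.355293 − -0.013181 = 11.834113
step 4→5:
  ẍ = (ẋ'−ẋ)/dt = (0.296772772−0.598603380)/0.049009 = -6.158677
  θ̈ = (θ̇'−θ̇)/dt = (-2.156311307−-2.415021656)/0.049009 = 5.278833
  sinθ=-0.244825, cosθ=0.969567
  F = (M+m)·ẍ + m·l·cosθ·θ̈ − m·l·sinθ·θ̇² = -9.804134 + 0.136516 − -0.038086 = -9.629531
step 5→6:
  ẍ = (ẋ'−ẋ)/dt = (0.073280773−0.296772772)/0.049009 = -4.560224
  θ̈ = (θ̇'−θ̇)/dt = (-2.101908186−-2.156311307)/0.049009 = 1.110064
  sinθ=-0.357600, cosθ=0.933875
  F = (M+m)·ẍ + m·l·cosθ·θ̈ − m·l·sinθ·θ̇² = -7.259520 + 0.027651 − -0.044350 = -7.187520
step 6→7:
  ẍ = (ẋ'−ẋ)/dt = (0.445465067−0.073280773)/0.049009 = 7.594203
  θ̈ = (θ̇'−θ̇)/dt = (-2.915169364−-2.101908186)/0.049009 = -16.594119
  sinθ=-0.454112, cosθ=0.890944
  F = (M+m)·ẍ + m·l·cosθ·θ̈ − m·l·sinθ·θ̇² = 12.089379 + -0.394343 − -0.053513 = 11.748549

F_0 = -4.778585 N
F_1 = 13.880989 N
F_2 = -11.949241 N
F_3 = 11.834113 N
F_4 = -9.629531 N
F_5 = -7.187520 N
F_6 = 11.748549 N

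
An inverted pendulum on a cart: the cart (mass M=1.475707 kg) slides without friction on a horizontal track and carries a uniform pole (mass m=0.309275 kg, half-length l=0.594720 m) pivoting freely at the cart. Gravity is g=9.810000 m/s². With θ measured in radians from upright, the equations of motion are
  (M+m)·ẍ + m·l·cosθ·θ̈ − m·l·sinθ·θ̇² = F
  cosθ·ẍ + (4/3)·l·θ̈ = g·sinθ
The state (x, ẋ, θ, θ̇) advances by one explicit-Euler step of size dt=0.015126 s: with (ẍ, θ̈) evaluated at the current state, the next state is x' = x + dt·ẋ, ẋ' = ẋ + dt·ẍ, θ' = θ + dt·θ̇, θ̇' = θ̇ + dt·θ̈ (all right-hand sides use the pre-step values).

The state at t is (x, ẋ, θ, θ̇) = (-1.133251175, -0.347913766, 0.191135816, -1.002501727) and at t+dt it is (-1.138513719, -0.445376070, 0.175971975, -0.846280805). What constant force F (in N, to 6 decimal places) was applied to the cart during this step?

ẍ = (ẋ'−ẋ)/dt = (-0.445376070−-0.347913766)/0.015126 = -6.443363
θ̈ = (θ̇'−θ̇)/dt = (-0.846280805−-1.002501727)/0.015126 = 10.327973
sinθ=0.189974, cosθ=0.981789
F = (M+m)·ẍ + m·l·cosθ·θ̈ − m·l·sinθ·θ̇² = -11.501286 + 1.865051 − 0.035117 = -9.671353

F = -9.671353 N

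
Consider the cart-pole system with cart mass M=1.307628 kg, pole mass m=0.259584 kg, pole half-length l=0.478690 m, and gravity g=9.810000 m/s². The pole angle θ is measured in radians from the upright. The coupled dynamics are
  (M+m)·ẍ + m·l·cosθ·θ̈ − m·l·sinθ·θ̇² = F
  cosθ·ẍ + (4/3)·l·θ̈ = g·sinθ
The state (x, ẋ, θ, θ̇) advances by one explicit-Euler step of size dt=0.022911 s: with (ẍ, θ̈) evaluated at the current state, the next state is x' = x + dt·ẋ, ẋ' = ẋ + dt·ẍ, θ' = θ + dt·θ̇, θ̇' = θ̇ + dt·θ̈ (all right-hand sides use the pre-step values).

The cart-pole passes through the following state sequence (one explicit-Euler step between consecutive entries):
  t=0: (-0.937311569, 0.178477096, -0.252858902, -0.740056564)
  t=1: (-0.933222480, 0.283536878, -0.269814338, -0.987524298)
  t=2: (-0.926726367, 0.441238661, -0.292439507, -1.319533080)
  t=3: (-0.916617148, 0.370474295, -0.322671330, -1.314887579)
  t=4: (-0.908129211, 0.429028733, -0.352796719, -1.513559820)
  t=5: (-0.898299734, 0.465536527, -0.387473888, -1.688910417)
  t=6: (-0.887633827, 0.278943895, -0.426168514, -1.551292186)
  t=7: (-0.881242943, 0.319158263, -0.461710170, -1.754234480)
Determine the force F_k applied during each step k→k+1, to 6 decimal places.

step 0→1:
  ẍ = (ẋ'−ẋ)/dt = (0.283536878−0.178477096)/0.022911 = 4.585561
  θ̈ = (θ̇'−θ̇)/dt = (-0.987524298−-0.740056564)/0.022911 = -10.801263
  sinθ=-0.250173, cosθ=0.968201
  F = (M+m)·ẍ + m·l·cosθ·θ̈ − m·l·sinθ·θ̇² = 7.186546 + -1.299488 − -0.017026 = 5.904083
step 1→2:
  ẍ = (ẋ'−ẋ)/dt = (0.441238661−0.283536878)/0.022911 = 6.883234
  θ̈ = (θ̇'−θ̇)/dt = (-1.319533080−-0.987524298)/0.022911 = -14.491239
  sinθ=-0.266552, cosθ=0.963820
  F = (M+m)·ẍ + m·l·cosθ·θ̈ − m·l·sinθ·θ̇² = 10.787488 + -1.735537 − -0.032301 = 9.084251
step 2→3:
  ẍ = (ẋ'−ẋ)/dt = (0.370474295−0.441238661)/0.022911 = -3.088663
  θ̈ = (θ̇'−θ̇)/dt = (-1.314887579−-1.319533080)/0.022911 = 0.202763
  sinθ=-0.288289, cosθ=0.957543
  F = (M+m)·ẍ + m·l·cosθ·θ̈ − m·l·sinθ·θ̇² = -4.840590 + 0.024126 − -0.062374 = -4.754091
step 3→4:
  ẍ = (ẋ'−ẋ)/dt = (0.429028733−0.370474295)/0.022911 = 2.555735
  θ̈ = (θ̇'−θ̇)/dt = (-1.513559820−-1.314887579)/0.022911 = -8.671478
  sinθ=-0.317101, cosθ=0.948392
  F = (M+m)·ẍ + m·l·cosθ·θ̈ − m·l·sinθ·θ̇² = 4.005378 + -1.021911 − -0.068125 = 3.051592
step 4→5:
  ẍ = (ẋ'−ẋ)/dt = (0.465536527−0.429028733)/0.022911 = 1.593461
  θ̈ = (θ̇'−θ̇)/dt = (-1.688910417−-1.513559820)/0.022911 = -7.653555
  sinθ=-0.345524, cosθ=0.938410
  F = (M+m)·ẍ + m·l·cosθ·θ̈ − m·l·sinθ·θ̇² = 2.497292 + -0.892459 − -0.098358 = 1.703191
step 5→6:
  ẍ = (ẋ'−ẋ)/dt = (0.278943895−0.465536527)/0.022911 = -8.144238
  θ̈ = (θ̇'−θ̇)/dt = (-1.551292186−-1.688910417)/0.022911 = 6.006644
  sinθ=-0.377851, cosθ=0.925867
  F = (M+m)·ẍ + m·l·cosθ·θ̈ − m·l·sinθ·θ̇² = -12.763747 + 0.691055 − -0.133926 = -11.938766
step 6→7:
  ẍ = (ẋ'−ẋ)/dt = (0.319158263−0.278943895)/0.022911 = 1.755243
  θ̈ = (θ̇'−θ̇)/dt = (-1.754234480−-1.551292186)/0.022911 = -8.857854
  sinθ=-0.413385, cosθ=0.910556
  F = (M+m)·ẍ + m·l·cosθ·θ̈ − m·l·sinθ·θ̇² = 2.750838 + -1.002230 − -0.123616 = 1.872223

F_0 = 5.904083 N
F_1 = 9.084251 N
F_2 = -4.754091 N
F_3 = 3.051592 N
F_4 = 1.703191 N
F_5 = -11.938766 N
F_6 = 1.872223 N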